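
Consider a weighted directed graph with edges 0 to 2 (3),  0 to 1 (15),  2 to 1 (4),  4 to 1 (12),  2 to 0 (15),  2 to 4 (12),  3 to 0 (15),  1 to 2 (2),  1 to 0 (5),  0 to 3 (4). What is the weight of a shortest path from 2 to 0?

9

Candidate routes:
2 - 1 - 0: 4 + 5 = 9
2 - 4 - 1 - 0: 12 + 12 + 5 = 29
2 - 0: 15
Shortest: 9.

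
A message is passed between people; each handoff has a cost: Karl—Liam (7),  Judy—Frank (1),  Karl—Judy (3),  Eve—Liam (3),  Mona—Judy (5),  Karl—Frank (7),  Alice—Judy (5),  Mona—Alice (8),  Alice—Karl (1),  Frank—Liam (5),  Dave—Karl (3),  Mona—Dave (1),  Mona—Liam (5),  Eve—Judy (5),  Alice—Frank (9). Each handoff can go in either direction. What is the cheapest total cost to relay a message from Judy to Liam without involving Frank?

8

Checking several routes:
Judy-Karl-Liam: 3 + 7 = 10
Judy-Alice-Karl-Liam: 5 + 1 + 7 = 13
Judy-Eve-Liam: 5 + 3 = 8
Judy-Karl-Dave-Mona-Liam: 3 + 3 + 1 + 5 = 12
Judy-Mona-Liam: 5 + 5 = 10
Best route has total 8.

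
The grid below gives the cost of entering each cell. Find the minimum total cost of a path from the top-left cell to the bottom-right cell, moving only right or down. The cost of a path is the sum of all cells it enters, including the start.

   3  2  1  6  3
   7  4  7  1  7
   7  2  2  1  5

19

Take (0,0) (0,1) (0,2) (0,3) (1,3) (2,3) (2,4) for a total of 3 + 2 + 1 + 6 + 1 + 1 + 5 = 19.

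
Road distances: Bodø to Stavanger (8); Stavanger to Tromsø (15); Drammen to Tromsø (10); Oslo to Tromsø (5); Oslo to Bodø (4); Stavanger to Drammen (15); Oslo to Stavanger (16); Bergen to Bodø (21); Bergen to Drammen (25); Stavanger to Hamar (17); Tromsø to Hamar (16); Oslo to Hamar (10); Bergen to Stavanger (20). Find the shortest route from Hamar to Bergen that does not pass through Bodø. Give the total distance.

A few of the Hamar→Bergen routes:
Hamar - Oslo - Tromsø - Drammen - Bergen: 10 + 5 + 10 + 25 = 50
Hamar - Oslo - Tromsø - Stavanger - Bergen: 10 + 5 + 15 + 20 = 50
Hamar - Tromsø - Stavanger - Bergen: 16 + 15 + 20 = 51
Hamar - Oslo - Stavanger - Bergen: 10 + 16 + 20 = 46
Hamar - Stavanger - Bergen: 17 + 20 = 37
Best route has total 37.

37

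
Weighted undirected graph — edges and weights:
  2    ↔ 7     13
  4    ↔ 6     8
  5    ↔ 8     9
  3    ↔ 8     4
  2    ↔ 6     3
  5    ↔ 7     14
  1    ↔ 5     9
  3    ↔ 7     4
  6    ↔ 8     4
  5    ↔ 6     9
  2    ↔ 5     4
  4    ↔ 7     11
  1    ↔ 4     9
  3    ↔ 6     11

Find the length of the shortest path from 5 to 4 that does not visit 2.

17

A few of the 5→4 routes:
5 - 7 - 4: 14 + 11 = 25
5 - 6 - 4: 9 + 8 = 17
5 - 8 - 6 - 4: 9 + 4 + 8 = 21
5 - 1 - 4: 9 + 9 = 18
Best route has total 17.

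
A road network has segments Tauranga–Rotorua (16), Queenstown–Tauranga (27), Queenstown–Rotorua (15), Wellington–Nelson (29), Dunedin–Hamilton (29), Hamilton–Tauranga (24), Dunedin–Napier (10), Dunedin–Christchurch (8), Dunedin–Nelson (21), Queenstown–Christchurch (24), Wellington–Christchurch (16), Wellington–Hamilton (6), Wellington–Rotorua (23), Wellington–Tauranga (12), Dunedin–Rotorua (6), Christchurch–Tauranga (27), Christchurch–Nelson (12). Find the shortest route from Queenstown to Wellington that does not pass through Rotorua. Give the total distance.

39

Comparing a few candidate routes:
Queenstown - Christchurch - Nelson - Wellington: 24 + 12 + 29 = 65
Queenstown - Tauranga - Hamilton - Wellington: 27 + 24 + 6 = 57
Queenstown - Tauranga - Wellington: 27 + 12 = 39
Queenstown - Christchurch - Tauranga - Wellington: 24 + 27 + 12 = 63
Queenstown - Christchurch - Dunedin - Hamilton - Wellington: 24 + 8 + 29 + 6 = 67
Queenstown - Christchurch - Wellington: 24 + 16 = 40
Best route has total 39.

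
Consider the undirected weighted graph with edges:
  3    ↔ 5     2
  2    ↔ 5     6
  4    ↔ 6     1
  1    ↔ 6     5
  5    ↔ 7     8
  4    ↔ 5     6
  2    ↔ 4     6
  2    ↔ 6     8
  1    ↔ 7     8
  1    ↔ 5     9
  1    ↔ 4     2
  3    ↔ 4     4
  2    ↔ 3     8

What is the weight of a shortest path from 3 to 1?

Comparing a few candidate routes:
3 → 4 → 6 → 1: 4 + 1 + 5 = 10
3 → 5 → 4 → 1: 2 + 6 + 2 = 10
3 → 4 → 1: 4 + 2 = 6
3 → 5 → 1: 2 + 9 = 11
Best route has total 6.

6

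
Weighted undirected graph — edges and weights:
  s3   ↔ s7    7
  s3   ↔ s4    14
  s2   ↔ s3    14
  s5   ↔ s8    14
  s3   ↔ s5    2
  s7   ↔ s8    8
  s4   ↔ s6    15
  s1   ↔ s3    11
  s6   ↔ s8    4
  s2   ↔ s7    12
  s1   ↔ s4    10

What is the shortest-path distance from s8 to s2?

Checking several routes:
s8 - s6 - s4 - s3 - s7 - s2: 4 + 15 + 14 + 7 + 12 = 52
s8 - s7 - s3 - s2: 8 + 7 + 14 = 29
s8 - s6 - s4 - s3 - s2: 4 + 15 + 14 + 14 = 47
s8 - s5 - s3 - s2: 14 + 2 + 14 = 30
s8 - s5 - s3 - s7 - s2: 14 + 2 + 7 + 12 = 35
s8 - s7 - s2: 8 + 12 = 20
Best route has total 20.

20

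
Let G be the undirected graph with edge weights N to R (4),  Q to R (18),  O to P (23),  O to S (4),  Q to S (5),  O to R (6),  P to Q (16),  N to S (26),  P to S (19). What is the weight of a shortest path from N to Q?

19

Some routes from N to Q:
N -> R -> Q: 4 + 18 = 22
N -> R -> O -> S -> Q: 4 + 6 + 4 + 5 = 19
N -> S -> Q: 26 + 5 = 31
N -> R -> O -> P -> Q: 4 + 6 + 23 + 16 = 49
Best route has total 19.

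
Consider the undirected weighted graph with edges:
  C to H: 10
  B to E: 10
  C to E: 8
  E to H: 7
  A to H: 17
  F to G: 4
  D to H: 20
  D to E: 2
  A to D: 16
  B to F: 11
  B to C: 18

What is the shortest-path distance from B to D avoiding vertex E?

48

Paths from B to D avoiding E:
B→C→H→D: 18 + 10 + 20 = 48
B→C→H→A→D: 18 + 10 + 17 + 16 = 61
Best route has total 48.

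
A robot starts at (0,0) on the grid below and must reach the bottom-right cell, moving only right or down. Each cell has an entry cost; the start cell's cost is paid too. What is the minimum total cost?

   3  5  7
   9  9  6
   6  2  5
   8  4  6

29

Take (0,0) -> (0,1) -> (1,1) -> (2,1) -> (3,1) -> (3,2) for a total of 3 + 5 + 9 + 2 + 4 + 6 = 29.
For comparison, the top-then-right route costs 32.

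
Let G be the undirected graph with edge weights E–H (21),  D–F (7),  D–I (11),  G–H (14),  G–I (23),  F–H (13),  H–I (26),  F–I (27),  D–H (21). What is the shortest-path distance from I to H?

A few of the I→H routes:
I → D → F → H: 11 + 7 + 13 = 31
I → D → H: 11 + 21 = 32
I → G → H: 23 + 14 = 37
I → H: 26
Best route has total 26.

26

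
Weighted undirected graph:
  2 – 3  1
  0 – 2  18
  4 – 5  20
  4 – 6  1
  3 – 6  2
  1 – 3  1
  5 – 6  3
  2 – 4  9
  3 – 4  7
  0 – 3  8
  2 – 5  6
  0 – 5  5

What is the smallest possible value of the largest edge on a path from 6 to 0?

Some routes from 6 to 0:
6 → 4 → 3 → 0: max(1, 7, 8) = 8
6 → 3 → 0: max(2, 8) = 8
6 → 4 → 3 → 2 → 5 → 0: max(1, 7, 1, 6, 5) = 7
6 → 5 → 2 → 3 → 0: max(3, 6, 1, 8) = 8
6 → 3 → 2 → 5 → 0: max(2, 1, 6, 5) = 6
6 → 5 → 0: max(3, 5) = 5
Smallest bottleneck: 5.

5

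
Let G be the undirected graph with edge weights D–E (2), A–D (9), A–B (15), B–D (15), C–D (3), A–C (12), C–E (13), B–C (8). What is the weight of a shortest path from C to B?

Some routes from C to B:
C -> B: 8
C -> D -> B: 3 + 15 = 18
C -> A -> B: 12 + 15 = 27
C -> E -> D -> B: 13 + 2 + 15 = 30
C -> D -> A -> B: 3 + 9 + 15 = 27
Best route has total 8.

8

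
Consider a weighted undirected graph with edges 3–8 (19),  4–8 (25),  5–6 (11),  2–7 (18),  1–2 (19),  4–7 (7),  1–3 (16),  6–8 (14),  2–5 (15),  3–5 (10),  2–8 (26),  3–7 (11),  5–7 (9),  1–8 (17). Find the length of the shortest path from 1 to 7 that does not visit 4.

27

Some routes from 1 to 7 avoiding 4:
1 - 2 - 5 - 7: 19 + 15 + 9 = 43
1 - 3 - 5 - 7: 16 + 10 + 9 = 35
1 - 2 - 7: 19 + 18 = 37
1 - 8 - 3 - 7: 17 + 19 + 11 = 47
1 - 3 - 7: 16 + 11 = 27
Shortest: 27.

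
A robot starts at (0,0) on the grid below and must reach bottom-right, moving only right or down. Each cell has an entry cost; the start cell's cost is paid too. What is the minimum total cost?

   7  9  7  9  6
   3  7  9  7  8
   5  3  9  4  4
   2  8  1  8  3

Path [0,0] → [1,0] → [2,0] → [3,0] → [3,1] → [3,2] → [3,3] → [3,4]: 7 + 3 + 5 + 2 + 8 + 1 + 8 + 3 = 37.
For comparison, the top-then-right route costs 53.

37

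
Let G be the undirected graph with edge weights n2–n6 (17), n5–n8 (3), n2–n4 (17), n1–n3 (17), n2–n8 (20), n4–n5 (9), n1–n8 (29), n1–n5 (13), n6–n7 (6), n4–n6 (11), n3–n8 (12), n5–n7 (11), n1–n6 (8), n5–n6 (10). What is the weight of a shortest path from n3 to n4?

24

A few of the n3→n4 routes:
n3→n8→n5→n6→n4: 12 + 3 + 10 + 11 = 36
n3→n1→n6→n4: 17 + 8 + 11 = 36
n3→n8→n5→n4: 12 + 3 + 9 = 24
Best route has total 24.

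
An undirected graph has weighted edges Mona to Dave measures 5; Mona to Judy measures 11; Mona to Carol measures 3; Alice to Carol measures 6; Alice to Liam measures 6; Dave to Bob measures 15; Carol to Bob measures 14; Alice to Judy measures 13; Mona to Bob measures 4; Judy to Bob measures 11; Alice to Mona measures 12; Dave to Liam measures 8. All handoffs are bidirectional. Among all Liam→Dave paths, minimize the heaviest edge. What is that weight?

6

Checking several routes:
Liam→Dave: max(8) = 8
Liam→Alice→Mona→Dave: max(6, 12, 5) = 12
Liam→Alice→Carol→Mona→Dave: max(6, 6, 3, 5) = 6
Best route has worst link 6.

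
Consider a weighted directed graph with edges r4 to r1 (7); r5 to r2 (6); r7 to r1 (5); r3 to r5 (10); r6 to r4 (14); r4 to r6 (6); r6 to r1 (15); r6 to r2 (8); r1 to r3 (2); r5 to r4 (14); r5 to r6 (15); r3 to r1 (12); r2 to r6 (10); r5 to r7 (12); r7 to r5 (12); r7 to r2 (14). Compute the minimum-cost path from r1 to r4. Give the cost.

Candidate routes:
r1 → r3 → r5 → r4: 2 + 10 + 14 = 26
r1 → r3 → r5 → r2 → r6 → r4: 2 + 10 + 6 + 10 + 14 = 42
r1 → r3 → r5 → r6 → r4: 2 + 10 + 15 + 14 = 41
r1 → r3 → r5 → r7 → r2 → r6 → r4: 2 + 10 + 12 + 14 + 10 + 14 = 62
The minimum is 26.

26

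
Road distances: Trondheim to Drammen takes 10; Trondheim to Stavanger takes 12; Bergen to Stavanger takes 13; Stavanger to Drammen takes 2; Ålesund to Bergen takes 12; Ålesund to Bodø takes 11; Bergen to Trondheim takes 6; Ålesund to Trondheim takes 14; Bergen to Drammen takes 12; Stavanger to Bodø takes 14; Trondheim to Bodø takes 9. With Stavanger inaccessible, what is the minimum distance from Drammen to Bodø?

Comparing a few candidate routes:
Drammen -> Bergen -> Ålesund -> Bodø: 12 + 12 + 11 = 35
Drammen -> Bergen -> Trondheim -> Ålesund -> Bodø: 12 + 6 + 14 + 11 = 43
Drammen -> Bergen -> Trondheim -> Bodø: 12 + 6 + 9 = 27
Drammen -> Trondheim -> Bodø: 10 + 9 = 19
Drammen -> Trondheim -> Bergen -> Ålesund -> Bodø: 10 + 6 + 12 + 11 = 39
Drammen -> Trondheim -> Ålesund -> Bodø: 10 + 14 + 11 = 35
Best route has total 19.

19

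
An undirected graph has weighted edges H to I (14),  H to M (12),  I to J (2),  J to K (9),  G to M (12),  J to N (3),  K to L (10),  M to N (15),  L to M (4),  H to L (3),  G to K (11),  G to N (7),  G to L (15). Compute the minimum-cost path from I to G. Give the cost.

Checking several routes:
I→H→L→G: 14 + 3 + 15 = 32
I→J→N→G: 2 + 3 + 7 = 12
I→J→K→G: 2 + 9 + 11 = 22
I→J→N→M→G: 2 + 3 + 15 + 12 = 32
Shortest: 12.

12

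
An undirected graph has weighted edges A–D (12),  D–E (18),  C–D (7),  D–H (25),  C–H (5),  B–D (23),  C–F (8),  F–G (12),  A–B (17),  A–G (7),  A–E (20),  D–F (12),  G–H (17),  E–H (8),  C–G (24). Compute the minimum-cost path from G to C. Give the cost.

Some routes from G to C:
G -> H -> C: 17 + 5 = 22
G -> C: 24
G -> F -> C: 12 + 8 = 20
Shortest: 20.

20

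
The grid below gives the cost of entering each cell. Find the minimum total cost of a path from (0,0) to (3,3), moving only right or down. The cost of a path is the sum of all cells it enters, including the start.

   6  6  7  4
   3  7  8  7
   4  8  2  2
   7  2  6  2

27

One optimal route is (0,0) (1,0) (2,0) (2,1) (2,2) (2,3) (3,3).
Its cost is 6 + 3 + 4 + 8 + 2 + 2 + 2 = 27.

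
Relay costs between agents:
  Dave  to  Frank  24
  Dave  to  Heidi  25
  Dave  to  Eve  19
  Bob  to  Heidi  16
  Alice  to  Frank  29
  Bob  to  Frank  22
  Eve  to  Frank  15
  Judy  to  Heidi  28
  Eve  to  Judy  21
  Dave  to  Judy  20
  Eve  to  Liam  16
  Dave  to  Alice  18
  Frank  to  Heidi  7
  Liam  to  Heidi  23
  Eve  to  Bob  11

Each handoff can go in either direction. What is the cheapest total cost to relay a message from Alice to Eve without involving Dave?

44

Checking several routes:
Alice - Frank - Bob - Eve: 29 + 22 + 11 = 62
Alice - Frank - Heidi - Bob - Eve: 29 + 7 + 16 + 11 = 63
Alice - Frank - Heidi - Liam - Eve: 29 + 7 + 23 + 16 = 75
Alice - Frank - Eve: 29 + 15 = 44
Alice - Frank - Heidi - Judy - Eve: 29 + 7 + 28 + 21 = 85
Best route has total 44.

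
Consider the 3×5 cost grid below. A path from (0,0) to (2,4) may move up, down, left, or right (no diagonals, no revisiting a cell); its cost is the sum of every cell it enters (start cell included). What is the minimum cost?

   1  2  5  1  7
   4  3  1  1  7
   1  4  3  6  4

18

Take (0,0) (0,1) (1,1) (1,2) (1,3) (2,3) (2,4) for a total of 1 + 2 + 3 + 1 + 1 + 6 + 4 = 18.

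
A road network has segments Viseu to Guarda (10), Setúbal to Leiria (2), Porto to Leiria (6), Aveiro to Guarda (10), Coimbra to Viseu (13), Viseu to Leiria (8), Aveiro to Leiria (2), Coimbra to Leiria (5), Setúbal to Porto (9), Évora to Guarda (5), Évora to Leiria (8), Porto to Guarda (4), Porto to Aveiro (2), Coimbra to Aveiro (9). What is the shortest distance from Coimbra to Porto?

Some routes from Coimbra to Porto:
Coimbra - Leiria - Aveiro - Porto: 5 + 2 + 2 = 9
Coimbra - Aveiro - Porto: 9 + 2 = 11
Coimbra - Leiria - Porto: 5 + 6 = 11
Best route has total 9 km.

9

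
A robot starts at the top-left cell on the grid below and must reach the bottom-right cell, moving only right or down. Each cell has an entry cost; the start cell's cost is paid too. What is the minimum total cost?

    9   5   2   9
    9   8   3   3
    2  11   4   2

24

Path (0,0) (0,1) (0,2) (1,2) (1,3) (2,3): 9 + 5 + 2 + 3 + 3 + 2 = 24.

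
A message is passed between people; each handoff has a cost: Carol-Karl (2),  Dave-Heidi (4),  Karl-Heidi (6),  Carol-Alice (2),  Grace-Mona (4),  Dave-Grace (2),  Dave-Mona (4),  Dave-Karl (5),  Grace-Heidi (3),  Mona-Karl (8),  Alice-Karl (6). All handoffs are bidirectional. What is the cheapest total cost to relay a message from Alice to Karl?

Paths from Alice to Karl:
Alice - Carol - Karl: 2 + 2 = 4
Alice - Karl: 6
Best route has total 4.

4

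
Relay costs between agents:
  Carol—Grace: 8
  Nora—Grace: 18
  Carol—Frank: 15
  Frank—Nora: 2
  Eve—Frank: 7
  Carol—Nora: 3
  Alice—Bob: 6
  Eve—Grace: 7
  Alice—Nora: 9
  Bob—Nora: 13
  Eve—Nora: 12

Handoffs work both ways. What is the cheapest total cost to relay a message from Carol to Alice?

Checking several routes:
Carol -> Frank -> Nora -> Alice: 15 + 2 + 9 = 26
Carol -> Nora -> Alice: 3 + 9 = 12
Carol -> Nora -> Bob -> Alice: 3 + 13 + 6 = 22
Best route has total 12.

12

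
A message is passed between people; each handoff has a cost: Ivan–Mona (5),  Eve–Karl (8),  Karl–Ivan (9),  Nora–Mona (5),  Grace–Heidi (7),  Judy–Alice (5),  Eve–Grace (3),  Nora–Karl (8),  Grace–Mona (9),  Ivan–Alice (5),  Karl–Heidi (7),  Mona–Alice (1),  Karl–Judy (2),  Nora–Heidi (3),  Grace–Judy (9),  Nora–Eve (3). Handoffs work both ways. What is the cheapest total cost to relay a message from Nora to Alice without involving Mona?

15

Some routes from Nora to Alice avoiding Mona:
Nora-Eve-Grace-Judy-Alice: 3 + 3 + 9 + 5 = 20
Nora-Heidi-Karl-Judy-Alice: 3 + 7 + 2 + 5 = 17
Nora-Karl-Judy-Alice: 8 + 2 + 5 = 15
Nora-Eve-Karl-Judy-Alice: 3 + 8 + 2 + 5 = 18
The minimum is 15.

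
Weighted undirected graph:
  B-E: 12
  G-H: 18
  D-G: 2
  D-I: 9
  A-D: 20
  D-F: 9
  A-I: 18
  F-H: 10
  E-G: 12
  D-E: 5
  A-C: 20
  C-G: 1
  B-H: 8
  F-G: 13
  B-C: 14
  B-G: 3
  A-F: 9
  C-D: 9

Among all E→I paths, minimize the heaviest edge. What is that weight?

9

Some routes from E to I:
E-G-D-I: max(12, 2, 9) = 12
E-G-C-D-I: max(12, 1, 9, 9) = 12
E-G-B-H-F-D-I: max(12, 3, 8, 10, 9, 9) = 12
E-D-I: max(5, 9) = 9
Best route has worst link 9.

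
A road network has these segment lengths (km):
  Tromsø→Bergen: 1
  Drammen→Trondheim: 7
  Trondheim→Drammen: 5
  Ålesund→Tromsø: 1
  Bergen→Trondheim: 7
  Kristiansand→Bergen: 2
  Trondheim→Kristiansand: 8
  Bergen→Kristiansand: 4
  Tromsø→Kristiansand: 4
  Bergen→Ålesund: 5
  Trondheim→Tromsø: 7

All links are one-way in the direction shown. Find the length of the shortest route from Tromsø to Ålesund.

Paths from Tromsø to Ålesund:
Tromsø - Kristiansand - Bergen - Ålesund: 4 + 2 + 5 = 11
Tromsø - Bergen - Ålesund: 1 + 5 = 6
Shortest: 6 km.

6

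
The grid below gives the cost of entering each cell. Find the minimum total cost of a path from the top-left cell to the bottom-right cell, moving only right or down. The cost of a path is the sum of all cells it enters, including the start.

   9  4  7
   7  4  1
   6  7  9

27

Take r0c0→r0c1→r1c1→r1c2→r2c2 for a total of 9 + 4 + 4 + 1 + 9 = 27.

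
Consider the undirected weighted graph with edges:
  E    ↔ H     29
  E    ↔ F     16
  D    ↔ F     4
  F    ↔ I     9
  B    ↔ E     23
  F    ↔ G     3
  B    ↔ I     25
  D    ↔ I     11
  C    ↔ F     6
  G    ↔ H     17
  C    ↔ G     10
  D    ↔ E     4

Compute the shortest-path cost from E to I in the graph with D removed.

Some routes from E to I avoiding D:
E→F→I: 16 + 9 = 25
E→B→I: 23 + 25 = 48
E→H→G→F→I: 29 + 17 + 3 + 9 = 58
The minimum is 25.

25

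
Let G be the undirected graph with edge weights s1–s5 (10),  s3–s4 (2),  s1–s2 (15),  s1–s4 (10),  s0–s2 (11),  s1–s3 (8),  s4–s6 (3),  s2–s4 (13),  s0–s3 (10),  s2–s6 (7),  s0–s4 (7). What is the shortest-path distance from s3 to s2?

Checking several routes:
s3→s4→s0→s2: 2 + 7 + 11 = 20
s3→s4→s2: 2 + 13 = 15
s3→s0→s2: 10 + 11 = 21
s3→s1→s2: 8 + 15 = 23
s3→s4→s6→s2: 2 + 3 + 7 = 12
Shortest: 12.

12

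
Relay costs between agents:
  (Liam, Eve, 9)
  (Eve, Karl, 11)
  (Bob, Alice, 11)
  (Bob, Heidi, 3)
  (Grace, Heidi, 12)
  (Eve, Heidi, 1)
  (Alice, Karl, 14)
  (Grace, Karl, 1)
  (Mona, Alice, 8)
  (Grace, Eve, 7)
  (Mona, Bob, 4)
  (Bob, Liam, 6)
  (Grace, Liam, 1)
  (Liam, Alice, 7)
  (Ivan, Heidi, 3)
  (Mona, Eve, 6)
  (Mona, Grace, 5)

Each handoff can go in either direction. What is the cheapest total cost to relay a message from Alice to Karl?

Checking several routes:
Alice → Bob → Liam → Grace → Karl: 11 + 6 + 1 + 1 = 19
Alice → Mona → Bob → Liam → Grace → Karl: 8 + 4 + 6 + 1 + 1 = 20
Alice → Liam → Grace → Karl: 7 + 1 + 1 = 9
Alice → Mona → Grace → Karl: 8 + 5 + 1 = 14
Alice → Karl: 14
Alice → Bob → Mona → Grace → Karl: 11 + 4 + 5 + 1 = 21
Best route has total 9.

9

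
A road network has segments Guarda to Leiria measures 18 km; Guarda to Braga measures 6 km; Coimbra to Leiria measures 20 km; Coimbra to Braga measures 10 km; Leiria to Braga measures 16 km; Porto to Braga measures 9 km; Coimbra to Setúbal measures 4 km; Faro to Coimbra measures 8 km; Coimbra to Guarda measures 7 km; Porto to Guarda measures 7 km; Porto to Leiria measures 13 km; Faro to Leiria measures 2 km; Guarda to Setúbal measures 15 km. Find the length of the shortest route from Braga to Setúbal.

Some routes from Braga to Setúbal:
Braga → Porto → Guarda → Setúbal: 9 + 7 + 15 = 31
Braga → Coimbra → Setúbal: 10 + 4 = 14
Braga → Leiria → Faro → Coimbra → Setúbal: 16 + 2 + 8 + 4 = 30
Braga → Guarda → Coimbra → Setúbal: 6 + 7 + 4 = 17
Braga → Guarda → Setúbal: 6 + 15 = 21
Braga → Porto → Guarda → Coimbra → Setúbal: 9 + 7 + 7 + 4 = 27
Shortest: 14 km.

14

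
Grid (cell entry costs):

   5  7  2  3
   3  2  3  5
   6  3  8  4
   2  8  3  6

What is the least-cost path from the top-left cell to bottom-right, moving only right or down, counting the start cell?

One optimal route is (0,0) → (1,0) → (1,1) → (1,2) → (1,3) → (2,3) → (3,3).
Its cost is 5 + 3 + 2 + 3 + 5 + 4 + 6 = 28.

28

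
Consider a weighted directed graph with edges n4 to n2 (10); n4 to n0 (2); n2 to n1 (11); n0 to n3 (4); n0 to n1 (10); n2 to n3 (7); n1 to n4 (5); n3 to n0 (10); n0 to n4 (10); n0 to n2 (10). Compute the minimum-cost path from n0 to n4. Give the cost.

Routes from n0 to n4:
n0→n1→n4: 10 + 5 = 15
n0→n4: 10
n0→n2→n1→n4: 10 + 11 + 5 = 26
The minimum is 10.

10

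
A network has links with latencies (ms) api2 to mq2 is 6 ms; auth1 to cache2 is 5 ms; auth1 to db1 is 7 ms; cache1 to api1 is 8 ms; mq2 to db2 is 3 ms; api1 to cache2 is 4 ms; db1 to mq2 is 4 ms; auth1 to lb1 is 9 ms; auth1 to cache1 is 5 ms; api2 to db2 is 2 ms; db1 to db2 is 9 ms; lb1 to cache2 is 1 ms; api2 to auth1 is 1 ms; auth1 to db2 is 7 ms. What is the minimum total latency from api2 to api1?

10

A few of the api2→api1 routes:
api2 → db2 → auth1 → cache2 → api1: 2 + 7 + 5 + 4 = 18
api2 → auth1 → cache1 → api1: 1 + 5 + 8 = 14
api2 → db2 → auth1 → cache1 → api1: 2 + 7 + 5 + 8 = 22
api2 → auth1 → cache2 → api1: 1 + 5 + 4 = 10
api2 → auth1 → lb1 → cache2 → api1: 1 + 9 + 1 + 4 = 15
Best route has total 10 ms.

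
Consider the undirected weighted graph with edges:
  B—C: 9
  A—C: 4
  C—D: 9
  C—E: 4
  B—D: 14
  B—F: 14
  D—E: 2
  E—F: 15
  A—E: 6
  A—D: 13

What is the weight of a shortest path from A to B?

Checking several routes:
A-C-B: 4 + 9 = 13
A-E-D-B: 6 + 2 + 14 = 22
A-E-D-C-B: 6 + 2 + 9 + 9 = 26
A-C-D-B: 4 + 9 + 14 = 27
A-C-E-D-B: 4 + 4 + 2 + 14 = 24
A-E-C-B: 6 + 4 + 9 = 19
Best route has total 13.

13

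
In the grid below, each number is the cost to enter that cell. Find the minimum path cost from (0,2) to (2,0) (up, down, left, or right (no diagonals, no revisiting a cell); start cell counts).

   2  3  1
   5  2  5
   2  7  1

One optimal route is [0,2] → [0,1] → [0,0] → [1,0] → [2,0].
Its cost is 1 + 3 + 2 + 5 + 2 = 13.

13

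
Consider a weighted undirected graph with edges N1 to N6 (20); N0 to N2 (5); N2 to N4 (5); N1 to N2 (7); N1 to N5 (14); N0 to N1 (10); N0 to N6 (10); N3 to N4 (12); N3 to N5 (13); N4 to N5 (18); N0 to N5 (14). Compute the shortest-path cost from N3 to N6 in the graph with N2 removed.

37

Comparing a few candidate routes:
N3 - N4 - N5 - N1 - N0 - N6: 12 + 18 + 14 + 10 + 10 = 64
N3 - N5 - N1 - N6: 13 + 14 + 20 = 47
N3 - N5 - N0 - N6: 13 + 14 + 10 = 37
N3 - N5 - N1 - N0 - N6: 13 + 14 + 10 + 10 = 47
N3 - N5 - N0 - N1 - N6: 13 + 14 + 10 + 20 = 57
N3 - N4 - N5 - N0 - N6: 12 + 18 + 14 + 10 = 54
Shortest: 37.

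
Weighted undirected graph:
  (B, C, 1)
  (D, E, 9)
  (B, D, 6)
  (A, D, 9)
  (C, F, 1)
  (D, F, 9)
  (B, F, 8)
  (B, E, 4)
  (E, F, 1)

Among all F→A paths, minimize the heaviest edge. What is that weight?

Some routes from F to A:
F→C→B→D→A: max(1, 1, 6, 9) = 9
F→D→A: max(9, 9) = 9
F→E→D→A: max(1, 9, 9) = 9
F→C→B→E→D→A: max(1, 1, 4, 9, 9) = 9
F→E→B→D→A: max(1, 4, 6, 9) = 9
Smallest bottleneck: 9.

9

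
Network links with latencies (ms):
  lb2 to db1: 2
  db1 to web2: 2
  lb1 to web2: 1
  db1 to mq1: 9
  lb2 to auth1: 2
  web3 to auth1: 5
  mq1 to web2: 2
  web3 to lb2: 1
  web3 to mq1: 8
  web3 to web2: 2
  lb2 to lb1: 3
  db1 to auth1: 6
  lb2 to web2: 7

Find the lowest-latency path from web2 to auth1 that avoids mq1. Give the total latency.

5

Comparing a few candidate routes:
web2-web3-auth1: 2 + 5 = 7
web2-web3-lb2-auth1: 2 + 1 + 2 = 5
web2-db1-lb2-auth1: 2 + 2 + 2 = 6
web2-lb2-auth1: 7 + 2 = 9
web2-db1-auth1: 2 + 6 = 8
web2-lb1-lb2-auth1: 1 + 3 + 2 = 6
The minimum is 5 ms.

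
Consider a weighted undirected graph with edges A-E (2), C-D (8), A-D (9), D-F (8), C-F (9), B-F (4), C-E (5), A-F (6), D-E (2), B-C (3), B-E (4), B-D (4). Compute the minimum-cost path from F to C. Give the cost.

Checking several routes:
F-D-E-C: 8 + 2 + 5 = 15
F-C: 9
F-B-D-E-C: 4 + 4 + 2 + 5 = 15
F-B-C: 4 + 3 = 7
F-B-E-C: 4 + 4 + 5 = 13
F-A-E-C: 6 + 2 + 5 = 13
Shortest: 7.

7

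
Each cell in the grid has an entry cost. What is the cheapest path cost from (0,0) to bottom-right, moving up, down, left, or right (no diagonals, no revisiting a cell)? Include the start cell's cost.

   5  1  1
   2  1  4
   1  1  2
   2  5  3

13

Take r0c0 r0c1 r1c1 r2c1 r2c2 r3c2 for a total of 5 + 1 + 1 + 1 + 2 + 3 = 13.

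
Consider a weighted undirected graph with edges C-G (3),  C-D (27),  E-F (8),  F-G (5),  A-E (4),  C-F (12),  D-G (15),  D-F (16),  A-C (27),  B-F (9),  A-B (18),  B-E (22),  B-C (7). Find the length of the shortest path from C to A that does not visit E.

25

A few of the C→A routes:
C - B - A: 7 + 18 = 25
C - G - F - B - A: 3 + 5 + 9 + 18 = 35
C - A: 27
Shortest: 25.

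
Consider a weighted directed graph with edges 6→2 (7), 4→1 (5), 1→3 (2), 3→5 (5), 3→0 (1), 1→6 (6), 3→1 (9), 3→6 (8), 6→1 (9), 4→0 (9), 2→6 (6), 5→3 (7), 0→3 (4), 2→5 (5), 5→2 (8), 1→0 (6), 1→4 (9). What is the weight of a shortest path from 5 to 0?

8

Comparing a few candidate routes:
5 → 2 → 6 → 1 → 3 → 0: 8 + 6 + 9 + 2 + 1 = 26
5 → 3 → 0: 7 + 1 = 8
5 → 3 → 1 → 0: 7 + 9 + 6 = 22
The minimum is 8.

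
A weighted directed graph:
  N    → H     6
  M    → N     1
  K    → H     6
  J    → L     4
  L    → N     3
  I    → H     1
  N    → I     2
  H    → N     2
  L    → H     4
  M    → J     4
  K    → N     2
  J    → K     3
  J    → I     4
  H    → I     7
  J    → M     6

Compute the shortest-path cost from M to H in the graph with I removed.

Paths from M to H avoiding I:
M -> J -> L -> H: 4 + 4 + 4 = 12
M -> J -> K -> H: 4 + 3 + 6 = 13
M -> J -> L -> N -> H: 4 + 4 + 3 + 6 = 17
M -> N -> H: 1 + 6 = 7
M -> J -> K -> N -> H: 4 + 3 + 2 + 6 = 15
Shortest: 7.

7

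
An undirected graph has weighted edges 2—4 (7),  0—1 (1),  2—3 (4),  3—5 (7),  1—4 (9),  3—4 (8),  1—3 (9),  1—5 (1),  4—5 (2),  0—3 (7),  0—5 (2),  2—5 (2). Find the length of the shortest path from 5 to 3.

6

Comparing a few candidate routes:
5-2-3: 2 + 4 = 6
5-0-3: 2 + 7 = 9
5-1-3: 1 + 9 = 10
5-3: 7
5-1-0-3: 1 + 1 + 7 = 9
5-4-3: 2 + 8 = 10
Best route has total 6.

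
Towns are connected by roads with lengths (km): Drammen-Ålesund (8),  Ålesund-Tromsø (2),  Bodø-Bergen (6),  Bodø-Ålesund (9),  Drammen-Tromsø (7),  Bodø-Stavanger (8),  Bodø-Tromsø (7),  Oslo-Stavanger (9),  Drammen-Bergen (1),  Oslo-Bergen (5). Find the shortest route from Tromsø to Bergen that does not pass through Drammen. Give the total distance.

13

Comparing a few candidate routes:
Tromsø→Bodø→Bergen: 7 + 6 = 13
Tromsø→Ålesund→Bodø→Bergen: 2 + 9 + 6 = 17
Tromsø→Bodø→Stavanger→Oslo→Bergen: 7 + 8 + 9 + 5 = 29
The minimum is 13 km.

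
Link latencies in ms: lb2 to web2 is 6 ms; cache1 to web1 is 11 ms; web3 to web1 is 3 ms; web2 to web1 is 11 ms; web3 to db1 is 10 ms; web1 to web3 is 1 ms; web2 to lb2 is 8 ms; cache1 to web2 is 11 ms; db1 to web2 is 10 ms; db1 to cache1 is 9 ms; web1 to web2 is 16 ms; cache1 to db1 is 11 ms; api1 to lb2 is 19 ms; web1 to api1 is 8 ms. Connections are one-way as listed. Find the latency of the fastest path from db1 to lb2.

18

Routes from db1 to lb2:
db1 - cache1 - web2 - web1 - api1 - lb2: 9 + 11 + 11 + 8 + 19 = 58
db1 - cache1 - web2 - lb2: 9 + 11 + 8 = 28
db1 - web2 - lb2: 10 + 8 = 18
db1 - cache1 - web1 - api1 - lb2: 9 + 11 + 8 + 19 = 47
db1 - cache1 - web1 - web2 - lb2: 9 + 11 + 16 + 8 = 44
db1 - web2 - web1 - api1 - lb2: 10 + 11 + 8 + 19 = 48
Best route has total 18 ms.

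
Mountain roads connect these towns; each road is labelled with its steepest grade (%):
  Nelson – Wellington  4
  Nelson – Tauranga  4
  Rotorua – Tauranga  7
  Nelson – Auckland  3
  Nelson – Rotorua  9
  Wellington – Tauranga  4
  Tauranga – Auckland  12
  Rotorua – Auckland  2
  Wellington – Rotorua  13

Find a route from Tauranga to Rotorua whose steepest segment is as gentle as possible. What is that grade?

4

Some routes from Tauranga to Rotorua:
Tauranga -> Rotorua: max(7) = 7
Tauranga -> Wellington -> Nelson -> Rotorua: max(4, 4, 9) = 9
Tauranga -> Nelson -> Auckland -> Rotorua: max(4, 3, 2) = 4
Tauranga -> Wellington -> Nelson -> Auckland -> Rotorua: max(4, 4, 3, 2) = 4
Tauranga -> Nelson -> Rotorua: max(4, 9) = 9
Smallest bottleneck: 4%.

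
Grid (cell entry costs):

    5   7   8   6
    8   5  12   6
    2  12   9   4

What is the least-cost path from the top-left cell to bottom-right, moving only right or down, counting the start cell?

Cheapest: (0,0) (0,1) (0,2) (0,3) (1,3) (2,3)
  5 + 7 + 8 + 6 + 6 + 4 = 36

36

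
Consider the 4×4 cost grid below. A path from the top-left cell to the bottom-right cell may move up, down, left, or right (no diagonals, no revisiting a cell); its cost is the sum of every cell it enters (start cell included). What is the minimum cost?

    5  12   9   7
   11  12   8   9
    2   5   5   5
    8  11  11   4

37

Take [0,0] → [1,0] → [2,0] → [2,1] → [2,2] → [2,3] → [3,3] for a total of 5 + 11 + 2 + 5 + 5 + 5 + 4 = 37.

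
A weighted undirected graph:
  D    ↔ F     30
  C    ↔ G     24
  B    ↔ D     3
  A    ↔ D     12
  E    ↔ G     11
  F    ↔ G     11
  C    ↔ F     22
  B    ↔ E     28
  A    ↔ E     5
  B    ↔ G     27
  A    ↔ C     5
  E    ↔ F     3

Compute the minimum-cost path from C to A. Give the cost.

A few of the C→A routes:
C → F → E → A: 22 + 3 + 5 = 30
C → F → G → E → A: 22 + 11 + 11 + 5 = 49
C → G → E → A: 24 + 11 + 5 = 40
C → A: 5
C → G → F → E → A: 24 + 11 + 3 + 5 = 43
C → F → D → A: 22 + 30 + 12 = 64
Shortest: 5.

5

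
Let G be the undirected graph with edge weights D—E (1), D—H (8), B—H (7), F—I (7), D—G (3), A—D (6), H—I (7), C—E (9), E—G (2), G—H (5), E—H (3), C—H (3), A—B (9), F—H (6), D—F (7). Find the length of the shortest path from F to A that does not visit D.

22

Candidate routes:
F → H → B → A: 6 + 7 + 9 = 22
F → I → H → B → A: 7 + 7 + 7 + 9 = 30
The minimum is 22.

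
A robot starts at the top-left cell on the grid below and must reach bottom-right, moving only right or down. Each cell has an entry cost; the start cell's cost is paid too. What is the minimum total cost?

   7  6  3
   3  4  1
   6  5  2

17

Path (0,0) → (1,0) → (1,1) → (1,2) → (2,2): 7 + 3 + 4 + 1 + 2 = 17.
For comparison, the top-then-right route costs 19.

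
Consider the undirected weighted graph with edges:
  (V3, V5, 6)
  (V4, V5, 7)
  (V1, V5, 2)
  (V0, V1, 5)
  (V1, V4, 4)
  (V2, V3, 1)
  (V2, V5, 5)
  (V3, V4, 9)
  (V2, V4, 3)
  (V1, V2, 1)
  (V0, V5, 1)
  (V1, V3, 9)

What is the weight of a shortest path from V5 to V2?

Some routes from V5 to V2:
V5-V0-V1-V2: 1 + 5 + 1 = 7
V5-V2: 5
V5-V3-V2: 6 + 1 = 7
V5-V1-V2: 2 + 1 = 3
Best route has total 3.

3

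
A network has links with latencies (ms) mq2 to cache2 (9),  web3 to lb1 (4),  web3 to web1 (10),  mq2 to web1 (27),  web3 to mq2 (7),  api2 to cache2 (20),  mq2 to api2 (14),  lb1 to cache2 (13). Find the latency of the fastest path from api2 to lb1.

Comparing a few candidate routes:
api2 - mq2 - web3 - lb1: 14 + 7 + 4 = 25
api2 - cache2 - lb1: 20 + 13 = 33
api2 - mq2 - cache2 - lb1: 14 + 9 + 13 = 36
Shortest: 25 ms.

25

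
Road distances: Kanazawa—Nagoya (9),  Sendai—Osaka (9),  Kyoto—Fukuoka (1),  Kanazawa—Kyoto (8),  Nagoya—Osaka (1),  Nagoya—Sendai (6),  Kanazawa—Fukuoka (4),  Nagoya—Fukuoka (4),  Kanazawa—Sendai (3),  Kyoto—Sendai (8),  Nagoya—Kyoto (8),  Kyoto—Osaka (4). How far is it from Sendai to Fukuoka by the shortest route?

7

A few of the Sendai→Fukuoka routes:
Sendai→Nagoya→Fukuoka: 6 + 4 = 10
Sendai→Kanazawa→Fukuoka: 3 + 4 = 7
Sendai→Kyoto→Fukuoka: 8 + 1 = 9
Shortest: 7.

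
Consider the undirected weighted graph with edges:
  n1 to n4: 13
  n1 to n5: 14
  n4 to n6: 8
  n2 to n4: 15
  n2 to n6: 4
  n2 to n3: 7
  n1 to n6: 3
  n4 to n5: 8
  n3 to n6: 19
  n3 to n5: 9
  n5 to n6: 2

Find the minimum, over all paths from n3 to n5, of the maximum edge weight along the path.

Some routes from n3 to n5:
n3 → n2 → n6 → n5: max(7, 4, 2) = 7
n3 → n5: max(9) = 9
n3 → n2 → n6 → n4 → n5: max(7, 4, 8, 8) = 8
n3 → n2 → n6 → n1 → n4 → n5: max(7, 4, 3, 13, 8) = 13
Smallest bottleneck: 7.

7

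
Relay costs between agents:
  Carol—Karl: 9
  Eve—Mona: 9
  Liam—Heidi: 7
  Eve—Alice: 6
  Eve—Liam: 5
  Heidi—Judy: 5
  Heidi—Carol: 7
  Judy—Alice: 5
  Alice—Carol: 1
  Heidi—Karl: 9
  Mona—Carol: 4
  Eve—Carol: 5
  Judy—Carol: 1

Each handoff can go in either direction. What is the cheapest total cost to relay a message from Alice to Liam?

11

Some routes from Alice to Liam:
Alice → Carol → Eve → Liam: 1 + 5 + 5 = 11
Alice → Judy → Carol → Eve → Liam: 5 + 1 + 5 + 5 = 16
Alice → Carol → Heidi → Liam: 1 + 7 + 7 = 15
Alice → Carol → Judy → Heidi → Liam: 1 + 1 + 5 + 7 = 14
Alice → Eve → Liam: 6 + 5 = 11
The minimum is 11.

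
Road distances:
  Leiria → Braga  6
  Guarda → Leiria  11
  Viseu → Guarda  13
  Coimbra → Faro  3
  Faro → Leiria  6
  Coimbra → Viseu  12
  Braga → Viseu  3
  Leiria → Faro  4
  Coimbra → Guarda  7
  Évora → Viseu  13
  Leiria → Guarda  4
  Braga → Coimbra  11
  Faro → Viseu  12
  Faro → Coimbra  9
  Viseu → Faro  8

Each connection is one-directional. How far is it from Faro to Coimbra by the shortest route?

Routes from Faro to Coimbra:
Faro → Coimbra: 9
Faro → Viseu → Guarda → Leiria → Braga → Coimbra: 12 + 13 + 11 + 6 + 11 = 53
Faro → Leiria → Braga → Coimbra: 6 + 6 + 11 = 23
The minimum is 9.

9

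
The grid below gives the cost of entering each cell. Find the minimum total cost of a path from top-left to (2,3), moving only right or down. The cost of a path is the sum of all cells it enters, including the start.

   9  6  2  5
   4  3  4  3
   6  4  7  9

32

Take (0,0) (1,0) (1,1) (1,2) (1,3) (2,3) for a total of 9 + 4 + 3 + 4 + 3 + 9 = 32.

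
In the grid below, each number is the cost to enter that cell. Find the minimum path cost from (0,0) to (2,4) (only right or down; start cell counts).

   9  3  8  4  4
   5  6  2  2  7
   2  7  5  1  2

25

Path (0,0)→(0,1)→(1,1)→(1,2)→(1,3)→(2,3)→(2,4): 9 + 3 + 6 + 2 + 2 + 1 + 2 = 25.
For comparison, the top-then-right route costs 37.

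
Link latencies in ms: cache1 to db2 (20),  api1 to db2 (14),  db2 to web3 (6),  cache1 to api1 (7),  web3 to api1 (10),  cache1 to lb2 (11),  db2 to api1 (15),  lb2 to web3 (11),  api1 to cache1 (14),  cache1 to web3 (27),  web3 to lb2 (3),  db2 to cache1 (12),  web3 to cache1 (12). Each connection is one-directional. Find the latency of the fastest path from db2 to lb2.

Checking several routes:
db2 -> web3 -> cache1 -> lb2: 6 + 12 + 11 = 29
db2 -> cache1 -> lb2: 12 + 11 = 23
db2 -> api1 -> cache1 -> lb2: 15 + 14 + 11 = 40
db2 -> web3 -> api1 -> cache1 -> lb2: 6 + 10 + 14 + 11 = 41
db2 -> web3 -> lb2: 6 + 3 = 9
Best route has total 9 ms.

9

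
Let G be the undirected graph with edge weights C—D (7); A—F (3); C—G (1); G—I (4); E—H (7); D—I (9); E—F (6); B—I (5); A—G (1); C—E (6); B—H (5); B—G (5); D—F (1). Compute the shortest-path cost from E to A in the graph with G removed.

Paths from E to A avoiding G:
E-H-B-I-D-F-A: 7 + 5 + 5 + 9 + 1 + 3 = 30
E-C-D-F-A: 6 + 7 + 1 + 3 = 17
E-F-A: 6 + 3 = 9
Shortest: 9.

9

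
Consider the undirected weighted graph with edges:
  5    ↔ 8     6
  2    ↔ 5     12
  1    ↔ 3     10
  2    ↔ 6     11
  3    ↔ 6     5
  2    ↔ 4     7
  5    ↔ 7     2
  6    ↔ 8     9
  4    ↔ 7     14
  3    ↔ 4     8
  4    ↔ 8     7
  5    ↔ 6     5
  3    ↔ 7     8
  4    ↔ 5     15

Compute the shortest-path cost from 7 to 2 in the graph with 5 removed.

21

Checking several routes:
7-4-3-6-2: 14 + 8 + 5 + 11 = 38
7-3-4-2: 8 + 8 + 7 = 23
7-4-8-6-2: 14 + 7 + 9 + 11 = 41
7-4-2: 14 + 7 = 21
7-3-6-8-4-2: 8 + 5 + 9 + 7 + 7 = 36
7-3-6-2: 8 + 5 + 11 = 24
Best route has total 21.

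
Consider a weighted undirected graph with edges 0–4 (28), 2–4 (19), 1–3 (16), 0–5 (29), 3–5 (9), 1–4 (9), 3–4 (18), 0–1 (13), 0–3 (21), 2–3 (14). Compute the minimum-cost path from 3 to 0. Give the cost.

Checking several routes:
3 → 4 → 0: 18 + 28 = 46
3 → 1 → 0: 16 + 13 = 29
3 → 1 → 4 → 0: 16 + 9 + 28 = 53
3 → 4 → 1 → 0: 18 + 9 + 13 = 40
3 → 5 → 0: 9 + 29 = 38
3 → 0: 21
Best route has total 21.

21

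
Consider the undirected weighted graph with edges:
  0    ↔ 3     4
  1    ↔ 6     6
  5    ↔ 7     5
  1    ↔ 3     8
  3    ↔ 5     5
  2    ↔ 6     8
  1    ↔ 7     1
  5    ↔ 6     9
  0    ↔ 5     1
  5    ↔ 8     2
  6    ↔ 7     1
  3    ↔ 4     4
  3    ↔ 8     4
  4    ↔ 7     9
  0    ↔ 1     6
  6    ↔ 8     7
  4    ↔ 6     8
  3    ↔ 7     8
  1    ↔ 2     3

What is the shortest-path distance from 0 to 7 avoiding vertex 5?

7

A few of the 0→7 routes:
0 - 3 - 1 - 7: 4 + 8 + 1 = 13
0 - 1 - 6 - 7: 6 + 6 + 1 = 13
0 - 1 - 7: 6 + 1 = 7
0 - 3 - 7: 4 + 8 = 12
0 - 3 - 8 - 6 - 7: 4 + 4 + 7 + 1 = 16
0 - 3 - 4 - 7: 4 + 4 + 9 = 17
The minimum is 7.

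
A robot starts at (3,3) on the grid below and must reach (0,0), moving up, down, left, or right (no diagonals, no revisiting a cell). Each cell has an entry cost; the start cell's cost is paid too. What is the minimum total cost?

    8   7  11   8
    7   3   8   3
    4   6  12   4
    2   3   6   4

34

Cheapest: [3,3] → [3,2] → [3,1] → [3,0] → [2,0] → [1,0] → [0,0]
  4 + 6 + 3 + 2 + 4 + 7 + 8 = 34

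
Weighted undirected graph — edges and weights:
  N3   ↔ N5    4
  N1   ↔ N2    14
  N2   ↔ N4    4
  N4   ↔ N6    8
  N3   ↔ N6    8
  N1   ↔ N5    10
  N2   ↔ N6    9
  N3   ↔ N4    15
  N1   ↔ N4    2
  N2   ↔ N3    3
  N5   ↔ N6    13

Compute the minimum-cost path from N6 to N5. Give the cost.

A few of the N6→N5 routes:
N6 - N2 - N3 - N5: 9 + 3 + 4 = 16
N6 - N4 - N2 - N3 - N5: 8 + 4 + 3 + 4 = 19
N6 - N5: 13
N6 - N3 - N5: 8 + 4 = 12
The minimum is 12.

12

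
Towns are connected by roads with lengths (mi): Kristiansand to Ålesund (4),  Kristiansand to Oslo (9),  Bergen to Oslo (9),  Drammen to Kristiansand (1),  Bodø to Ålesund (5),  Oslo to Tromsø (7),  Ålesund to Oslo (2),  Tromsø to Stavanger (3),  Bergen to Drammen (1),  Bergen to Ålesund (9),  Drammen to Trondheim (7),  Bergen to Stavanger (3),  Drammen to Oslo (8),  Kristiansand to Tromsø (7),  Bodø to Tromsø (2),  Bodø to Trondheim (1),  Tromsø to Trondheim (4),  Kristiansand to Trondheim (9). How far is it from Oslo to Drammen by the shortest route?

A few of the Oslo→Drammen routes:
Oslo - Kristiansand - Drammen: 9 + 1 = 10
Oslo - Bergen - Drammen: 9 + 1 = 10
Oslo - Drammen: 8
Oslo - Ålesund - Kristiansand - Drammen: 2 + 4 + 1 = 7
Shortest: 7 mi.

7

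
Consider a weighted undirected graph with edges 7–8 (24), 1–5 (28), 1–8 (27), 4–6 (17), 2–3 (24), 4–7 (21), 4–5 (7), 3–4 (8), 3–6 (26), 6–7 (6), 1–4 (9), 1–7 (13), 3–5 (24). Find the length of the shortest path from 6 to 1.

A few of the 6→1 routes:
6 → 7 → 4 → 1: 6 + 21 + 9 = 36
6 → 4 → 1: 17 + 9 = 26
6 → 3 → 4 → 1: 26 + 8 + 9 = 43
6 → 4 → 7 → 1: 17 + 21 + 13 = 51
6 → 7 → 1: 6 + 13 = 19
Shortest: 19.

19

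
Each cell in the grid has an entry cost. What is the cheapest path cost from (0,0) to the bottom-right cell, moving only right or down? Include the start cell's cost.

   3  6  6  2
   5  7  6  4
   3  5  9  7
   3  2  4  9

Cheapest: r0c0 -> r1c0 -> r2c0 -> r3c0 -> r3c1 -> r3c2 -> r3c3
  3 + 5 + 3 + 3 + 2 + 4 + 9 = 29

29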